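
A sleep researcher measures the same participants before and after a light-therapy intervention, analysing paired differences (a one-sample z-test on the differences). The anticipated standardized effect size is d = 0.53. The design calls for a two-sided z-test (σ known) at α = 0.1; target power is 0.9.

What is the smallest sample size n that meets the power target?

For power 0.9 need Φ(δ − z_{0.05}) = 0.9, so δ = z_{0.05} + z_{0.10} = 1.645 + 1.282 = 2.926.
(The Φ(−δ − z_{α/2}) term is vanishingly small for δ > 0 and is dropped in the standard sample-size formula.)
δ = d·√n ⇒ n = (δ/d)² = (2.926 / 0.53)² = 30.49.
Round up to the next whole unit.

n = 31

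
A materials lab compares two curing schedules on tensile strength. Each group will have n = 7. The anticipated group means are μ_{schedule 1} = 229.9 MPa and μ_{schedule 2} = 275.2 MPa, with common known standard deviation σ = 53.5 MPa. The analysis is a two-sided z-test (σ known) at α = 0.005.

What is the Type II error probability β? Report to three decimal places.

Standardized effect: d = |μ_{schedule 1} − μ_{schedule 2}| / σ = |229.9 − 275.2| / 53.5 = 0.8467
Noncentrality parameter: δ = d·√(n/2) = 0.8467 × √(7/2) = 1.5841
Two-sided α = 0.005 → critical value z_{0.0025} = 2.807.
Power = Φ(δ − 2.807) + Φ(−δ − 2.807) = Φ(-1.223) + Φ(-4.391) = 0.1107 + 0.0000 = 0.1107.
Type II error: β = 1 − power = 1 − 0.1107 = 0.8893.

β ≈ 0.889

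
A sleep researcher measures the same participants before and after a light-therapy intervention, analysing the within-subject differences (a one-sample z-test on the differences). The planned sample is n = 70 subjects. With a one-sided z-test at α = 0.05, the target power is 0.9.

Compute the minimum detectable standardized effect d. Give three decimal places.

Required noncentrality: δ = z_{0.05} + z_{0.10} = 1.645 + 1.282 = 2.926.
δ = d·√n ⇒ d = δ/√n = 2.926/√70 = 0.3498.

d ≈ 0.350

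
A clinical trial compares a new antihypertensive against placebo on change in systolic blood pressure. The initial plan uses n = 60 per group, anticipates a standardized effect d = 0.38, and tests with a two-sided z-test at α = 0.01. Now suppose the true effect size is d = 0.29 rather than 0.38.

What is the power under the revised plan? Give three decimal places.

With d = 0.29: δ = d·√(n/2) = 0.29 × √(60/2) = 1.5884. Critical value z_{0.005} = 2.576.
Revised power = Φ(δ − 2.576) + Φ(−δ − 2.576) = Φ(-0.987) + Φ(-4.164) = 0.1617 + 0.0000 = 0.1617.

Power ≈ 0.162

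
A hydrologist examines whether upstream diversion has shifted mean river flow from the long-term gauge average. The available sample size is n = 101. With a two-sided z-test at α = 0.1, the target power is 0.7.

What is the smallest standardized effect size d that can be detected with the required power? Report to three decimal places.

Need Φ(δ − 1.645) = 0.7, so δ = 1.645 + 0.524 = 2.169.
(Lower-tail contribution to power is negligible for δ > 0.)
δ = d·√n ⇒ d = δ/√n = 2.169/√101 = 0.2158.

d ≈ 0.216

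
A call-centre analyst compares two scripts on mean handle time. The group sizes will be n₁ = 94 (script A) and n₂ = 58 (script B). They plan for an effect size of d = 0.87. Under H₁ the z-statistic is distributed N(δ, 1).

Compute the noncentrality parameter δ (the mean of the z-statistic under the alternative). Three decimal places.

The noncentrality parameter scales effect size by the design's sample-size factor: δ = d / √(1/n₁ + 1/n₂) = 0.87 / √(1/94 + 1/58) = 5.2105

δ ≈ 5.210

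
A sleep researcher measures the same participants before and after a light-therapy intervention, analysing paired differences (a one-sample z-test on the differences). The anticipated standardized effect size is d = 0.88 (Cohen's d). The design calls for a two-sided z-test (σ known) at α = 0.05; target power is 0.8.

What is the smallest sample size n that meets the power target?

n = 11

For power 0.8 need Φ(δ − z_{0.025}) = 0.8, so δ = z_{0.025} + z_{0.20} = 1.960 + 0.842 = 2.802.
(Ignoring the negligible lower-tail rejection probability gives the usual closed-form inversion.)
δ = d·√n ⇒ n = (δ/d)² = (2.802 / 0.88)² = 10.14.
Rounding up, n = 11.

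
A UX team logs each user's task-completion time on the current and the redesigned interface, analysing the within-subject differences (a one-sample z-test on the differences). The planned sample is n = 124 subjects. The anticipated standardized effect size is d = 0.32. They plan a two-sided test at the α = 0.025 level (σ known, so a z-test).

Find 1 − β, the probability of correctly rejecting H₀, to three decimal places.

Noncentrality parameter: δ = d·√n = 0.32 × √124 = 3.5634
Two-sided α = 0.025 → critical value z_{0.0125} = 2.241.
Power = Φ(δ − 2.241) + Φ(−δ − 2.241) = Φ(1.322) + Φ(-5.805) = 0.9069 + 0.0000 = 0.9069.

Power ≈ 0.907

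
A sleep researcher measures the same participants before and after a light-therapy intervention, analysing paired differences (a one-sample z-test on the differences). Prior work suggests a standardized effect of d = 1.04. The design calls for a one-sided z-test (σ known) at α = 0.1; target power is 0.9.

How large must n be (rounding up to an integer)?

n = 7

Set Φ(δ − 1.282) = 0.9; then δ − 1.282 = Φ⁻¹(0.9) = 1.282, giving δ = 2.563.
δ = d·√n ⇒ n = (δ/d)² = (2.563 / 1.04)² = 6.07.
Rounding up, n = 7.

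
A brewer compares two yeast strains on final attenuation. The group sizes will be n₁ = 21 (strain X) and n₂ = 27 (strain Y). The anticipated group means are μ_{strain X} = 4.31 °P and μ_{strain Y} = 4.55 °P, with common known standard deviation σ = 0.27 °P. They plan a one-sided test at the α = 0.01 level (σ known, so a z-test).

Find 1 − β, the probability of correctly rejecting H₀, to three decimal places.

Power ≈ 0.767

Standardized effect: d = |μ_{strain X} − μ_{strain Y}| / σ = |4.31 − 4.55| / 0.27 = 0.8889
Noncentrality parameter: δ = d / √(1/n₁ + 1/n₂) = 0.8889 / √(1/21 + 1/27) = 3.0551
Critical value for a one-sided test at α = 0.01: z_α = 2.326.
Power = Φ(δ − 2.326) = Φ(0.729) = 0.7669.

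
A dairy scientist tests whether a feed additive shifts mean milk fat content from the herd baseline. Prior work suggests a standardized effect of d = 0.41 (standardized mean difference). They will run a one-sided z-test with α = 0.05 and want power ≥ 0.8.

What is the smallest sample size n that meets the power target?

n = 37

For power 0.8 need Φ(δ − z_{0.05}) = 0.8, so δ = z_{0.05} + z_{0.20} = 1.645 + 0.842 = 2.486.
δ = d·√n ⇒ n = (δ/d)² = (2.486 / 0.41)² = 36.78.
Round up to the next whole unit.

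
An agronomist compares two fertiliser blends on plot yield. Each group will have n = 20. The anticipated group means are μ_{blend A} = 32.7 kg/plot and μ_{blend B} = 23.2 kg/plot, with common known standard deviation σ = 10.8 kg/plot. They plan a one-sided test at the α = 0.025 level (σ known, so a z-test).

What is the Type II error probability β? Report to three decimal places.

Standardized effect: d = |μ_{blend A} − μ_{blend B}| / σ = |32.7 − 23.2| / 10.8 = 0.8796
Noncentrality parameter: δ = d·√(n/2) = 0.8796 × √(20/2) = 2.7816
One-sided α = 0.025 → critical value z_{0.025} = 1.960.
Power = Φ(δ − 1.960) = Φ(0.822) = 0.7944.
Type II error: β = 1 − power = 1 − 0.7944 = 0.2056.

β ≈ 0.206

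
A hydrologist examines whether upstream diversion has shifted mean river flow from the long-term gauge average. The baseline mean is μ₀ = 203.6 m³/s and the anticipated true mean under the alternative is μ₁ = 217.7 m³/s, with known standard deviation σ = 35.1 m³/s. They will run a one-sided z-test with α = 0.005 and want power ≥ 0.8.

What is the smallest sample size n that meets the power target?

Standardized effect: d = |μ₁ − μ₀| / σ = |217.7 − 203.6| / 35.1 = 0.4017
Set Φ(δ − 2.576) = 0.8; then δ − 2.576 = Φ⁻¹(0.8) = 0.842, giving δ = 3.417.
δ = d·√n ⇒ n = (δ/d)² = (3.417 / 0.4017)² = 72.37.
Rounding up, n = 73.

n = 73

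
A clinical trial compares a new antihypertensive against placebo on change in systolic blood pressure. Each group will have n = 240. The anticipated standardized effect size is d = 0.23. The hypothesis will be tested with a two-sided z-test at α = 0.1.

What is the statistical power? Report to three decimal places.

Noncentrality parameter: δ = d·√(n/2) = 0.23 × √(240/2) = 2.5195
Critical value for a two-sided test at α = 0.1: z_{α/2} = 1.645.
Power = Φ(δ − 1.645) + Φ(−δ − 1.645) = Φ(0.875) + Φ(-4.164) = 0.8091 + 0.0000 = 0.8091.

Power ≈ 0.809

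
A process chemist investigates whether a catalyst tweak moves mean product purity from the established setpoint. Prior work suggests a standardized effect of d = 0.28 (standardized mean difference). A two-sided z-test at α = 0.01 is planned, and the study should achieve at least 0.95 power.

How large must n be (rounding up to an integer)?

n = 228

For power 0.95 need Φ(δ − z_{0.005}) = 0.95, so δ = z_{0.005} + z_{0.05} = 2.576 + 1.645 = 4.221.
(Ignoring the negligible lower-tail rejection probability gives the usual closed-form inversion.)
δ = d·√n ⇒ n = (δ/d)² = (4.221 / 0.28)² = 227.22.
Round up to the next whole unit.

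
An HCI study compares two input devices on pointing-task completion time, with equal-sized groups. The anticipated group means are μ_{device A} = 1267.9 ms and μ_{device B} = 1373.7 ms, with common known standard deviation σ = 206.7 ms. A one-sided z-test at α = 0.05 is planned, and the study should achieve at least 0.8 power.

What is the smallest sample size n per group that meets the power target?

Standardized effect: d = |μ_{device A} − μ_{device B}| / σ = |1267.9 − 1373.7| / 206.7 = 0.5119
Set Φ(δ − 1.645) = 0.8; then δ − 1.645 = Φ⁻¹(0.8) = 0.842, giving δ = 2.486.
δ = d·√(n/2) ⇒ n = 2(δ/d)² = 2 × (2.486 / 0.5119)² = 47.20.
Rounding up, n = 48 per group.

n = 48 per group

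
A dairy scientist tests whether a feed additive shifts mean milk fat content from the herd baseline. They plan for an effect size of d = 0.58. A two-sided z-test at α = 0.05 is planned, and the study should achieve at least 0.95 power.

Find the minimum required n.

n = 39

For power 0.95 need Φ(δ − z_{0.025}) = 0.95, so δ = z_{0.025} + z_{0.05} = 1.960 + 1.645 = 3.605.
(Ignoring the negligible lower-tail rejection probability gives the usual closed-form inversion.)
δ = d·√n ⇒ n = (δ/d)² = (3.605 / 0.58)² = 38.63.
Round up to the next whole unit.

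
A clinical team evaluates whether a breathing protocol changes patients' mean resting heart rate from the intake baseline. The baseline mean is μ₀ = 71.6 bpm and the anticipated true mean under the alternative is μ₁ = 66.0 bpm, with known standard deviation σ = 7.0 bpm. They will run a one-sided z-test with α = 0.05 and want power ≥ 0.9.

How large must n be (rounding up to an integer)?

Standardized effect: d = |μ₁ − μ₀| / σ = |66.0 − 71.6| / 7.0 = 0.8000
For power 0.9 need Φ(δ − z_{0.05}) = 0.9, so δ = z_{0.05} + z_{0.10} = 1.645 + 1.282 = 2.926.
δ = d·√n ⇒ n = (δ/d)² = (2.926 / 0.8000)² = 13.38.
Round up to the next whole unit.

n = 14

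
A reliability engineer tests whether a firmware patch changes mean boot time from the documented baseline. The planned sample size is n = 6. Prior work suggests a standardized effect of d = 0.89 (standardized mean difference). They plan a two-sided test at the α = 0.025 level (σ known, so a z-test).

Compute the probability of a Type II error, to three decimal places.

β ≈ 0.524

Noncentrality parameter: δ = d·√n = 0.89 × √6 = 2.1800
Critical value for a two-sided test at α = 0.025: z_{α/2} = 2.241.
Power = Φ(δ − 2.241) + Φ(−δ − 2.241) = Φ(-0.061) + Φ(-4.421) = 0.4755 + 0.0000 = 0.4755.
Type II error: β = 1 − power = 1 − 0.4755 = 0.5245.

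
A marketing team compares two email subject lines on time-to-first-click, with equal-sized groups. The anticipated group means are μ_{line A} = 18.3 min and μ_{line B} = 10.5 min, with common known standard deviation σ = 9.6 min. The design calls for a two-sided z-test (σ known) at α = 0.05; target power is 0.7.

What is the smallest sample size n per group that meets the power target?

n = 19 per group

Standardized effect: d = |μ_{line A} − μ_{line B}| / σ = |18.3 − 10.5| / 9.6 = 0.8125
Set Φ(δ − 1.960) = 0.7; then δ − 1.960 = Φ⁻¹(0.7) = 0.524, giving δ = 2.484.
(Ignoring the negligible lower-tail rejection probability gives the usual closed-form inversion.)
δ = d·√(n/2) ⇒ n = 2(δ/d)² = 2 × (2.484 / 0.8125)² = 18.70.
Rounding up, n = 19 per group.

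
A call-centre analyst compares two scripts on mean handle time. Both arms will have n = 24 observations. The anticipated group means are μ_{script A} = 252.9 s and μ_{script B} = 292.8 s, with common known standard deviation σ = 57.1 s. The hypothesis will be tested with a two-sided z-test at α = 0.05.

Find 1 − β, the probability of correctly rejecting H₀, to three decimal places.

Power ≈ 0.677

Standardized effect: d = |μ_{script A} − μ_{script B}| / σ = |252.9 − 292.8| / 57.1 = 0.6988
Noncentrality parameter: δ = d·√(n/2) = 0.6988 × √(24/2) = 2.4206
Critical value for a two-sided test at α = 0.05: z_{α/2} = 1.960.
Power = Φ(δ − 1.960) + Φ(−δ − 1.960) = Φ(0.461) + Φ(-4.381) = 0.6775 + 0.0000 = 0.6775.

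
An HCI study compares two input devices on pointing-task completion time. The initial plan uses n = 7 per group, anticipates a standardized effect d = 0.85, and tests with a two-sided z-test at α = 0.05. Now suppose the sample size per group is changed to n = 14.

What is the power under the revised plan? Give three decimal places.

Power ≈ 0.614

With n = 14 per group: δ = d·√(n/2) = 0.85 × √(14/2) = 2.2489. Critical value z_{0.025} = 1.960.
Revised power = Φ(δ − 1.960) + Φ(−δ − 1.960) = Φ(0.289) + Φ(-4.209) = 0.6137 + 0.0000 = 0.6137.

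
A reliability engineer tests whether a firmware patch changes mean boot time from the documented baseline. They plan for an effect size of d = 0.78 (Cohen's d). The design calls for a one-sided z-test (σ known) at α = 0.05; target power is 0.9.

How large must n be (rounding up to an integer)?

Set Φ(δ − 1.645) = 0.9; then δ − 1.645 = Φ⁻¹(0.9) = 1.282, giving δ = 2.926.
δ = d·√n ⇒ n = (δ/d)² = (2.926 / 0.78)² = 14.08.
Rounding up, n = 15.

n = 15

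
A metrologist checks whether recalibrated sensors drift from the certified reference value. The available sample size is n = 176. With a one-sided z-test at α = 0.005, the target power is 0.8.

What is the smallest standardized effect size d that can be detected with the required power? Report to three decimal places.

d ≈ 0.258

Required noncentrality: δ = z_{0.005} + z_{0.20} = 2.576 + 0.842 = 3.417.
δ = d·√n ⇒ d = δ/√n = 3.417/√176 = 0.2576.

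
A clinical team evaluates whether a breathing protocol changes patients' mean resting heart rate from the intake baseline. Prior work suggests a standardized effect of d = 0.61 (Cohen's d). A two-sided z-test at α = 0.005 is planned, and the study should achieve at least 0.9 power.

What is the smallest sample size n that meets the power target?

n = 45

For power 0.9 need Φ(δ − z_{0.0025}) = 0.9, so δ = z_{0.0025} + z_{0.10} = 2.807 + 1.282 = 4.089.
(Ignoring the negligible lower-tail rejection probability gives the usual closed-form inversion.)
δ = d·√n ⇒ n = (δ/d)² = (4.089 / 0.61)² = 44.92.
Rounding up, n = 45.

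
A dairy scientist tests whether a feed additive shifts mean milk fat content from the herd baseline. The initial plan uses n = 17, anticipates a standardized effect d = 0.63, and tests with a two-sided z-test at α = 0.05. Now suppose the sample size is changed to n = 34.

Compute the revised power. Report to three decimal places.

Power ≈ 0.957

With n = 34: δ = d·√n = 0.63 × √34 = 3.6735. Critical value z_{0.025} = 1.960.
Revised power = Φ(δ − 1.960) + Φ(−δ − 1.960) = Φ(1.714) + Φ(-5.633) = 0.9567 + 0.0000 = 0.9567.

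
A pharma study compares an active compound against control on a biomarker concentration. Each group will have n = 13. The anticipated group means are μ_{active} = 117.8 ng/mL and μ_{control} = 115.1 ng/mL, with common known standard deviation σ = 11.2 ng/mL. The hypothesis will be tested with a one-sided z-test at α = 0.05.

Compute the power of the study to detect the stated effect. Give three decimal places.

Power ≈ 0.151

Standardized effect: d = |μ_{active} − μ_{control}| / σ = |117.8 − 115.1| / 11.2 = 0.2411
Noncentrality parameter: δ = d·√(n/2) = 0.2411 × √(13/2) = 0.6146
Critical value for a one-sided test at α = 0.05: z_α = 1.645.
Power = P(Z > 1.645 − δ) = Φ(-1.030) = 0.1514.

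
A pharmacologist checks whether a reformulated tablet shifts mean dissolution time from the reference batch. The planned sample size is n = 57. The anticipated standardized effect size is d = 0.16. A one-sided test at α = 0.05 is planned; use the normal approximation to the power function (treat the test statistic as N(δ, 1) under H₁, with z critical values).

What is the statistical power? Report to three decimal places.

Power ≈ 0.331

Noncentrality parameter: δ = d·√n = 0.16 × √57 = 1.2080
One-sided α = 0.05 → critical value z_{0.05} = 1.645.
Power = P(Z > 1.645 − δ) = Φ(-0.437) = 0.3311.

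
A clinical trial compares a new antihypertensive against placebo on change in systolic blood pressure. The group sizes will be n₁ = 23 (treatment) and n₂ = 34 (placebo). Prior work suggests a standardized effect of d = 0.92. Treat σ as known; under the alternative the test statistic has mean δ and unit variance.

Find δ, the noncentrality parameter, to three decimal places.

δ ≈ 3.408

The noncentrality parameter scales effect size by the design's sample-size factor: δ = d / √(1/n₁ + 1/n₂) = 0.92 / √(1/23 + 1/34) = 3.4076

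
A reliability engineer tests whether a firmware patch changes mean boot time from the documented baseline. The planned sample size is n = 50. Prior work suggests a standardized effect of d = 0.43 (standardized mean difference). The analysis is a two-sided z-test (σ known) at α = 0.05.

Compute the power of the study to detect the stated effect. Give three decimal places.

Noncentrality parameter: δ = d·√n = 0.43 × √50 = 3.0406
Two-sided α = 0.05 → critical value z_{0.025} = 1.960.
Power = Φ(δ − 1.960) + Φ(−δ − 1.960) = Φ(1.081) + Φ(-5.001) = 0.8601 + 0.0000 = 0.8601.

Power ≈ 0.860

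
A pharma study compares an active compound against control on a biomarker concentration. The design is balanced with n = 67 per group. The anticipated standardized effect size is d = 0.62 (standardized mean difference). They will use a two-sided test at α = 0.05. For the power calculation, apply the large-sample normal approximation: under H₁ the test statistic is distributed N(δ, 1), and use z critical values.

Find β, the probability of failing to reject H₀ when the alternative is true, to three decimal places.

Noncentrality parameter: δ = d·√(n/2) = 0.62 × √(67/2) = 3.5885
Two-sided α = 0.05 → critical value z_{0.025} = 1.960.
Power = Φ(δ − 1.960) + Φ(−δ − 1.960) = Φ(1.629) + Φ(-5.548) = 0.9483 + 0.0000 = 0.9483.
Type II error: β = 1 − power = 1 − 0.9483 = 0.0517.

β ≈ 0.052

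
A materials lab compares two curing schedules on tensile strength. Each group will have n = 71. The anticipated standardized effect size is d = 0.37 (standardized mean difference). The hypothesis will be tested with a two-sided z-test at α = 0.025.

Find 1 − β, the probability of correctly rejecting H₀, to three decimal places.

Power ≈ 0.485

Noncentrality parameter: δ = d·√(n/2) = 0.37 × √(71/2) = 2.2045
Two-sided α = 0.025 → critical value z_{0.0125} = 2.241.
Power = Φ(δ − 2.241) + Φ(−δ − 2.241) = Φ(-0.037) + Φ(-4.446) = 0.4853 + 0.0000 = 0.4853.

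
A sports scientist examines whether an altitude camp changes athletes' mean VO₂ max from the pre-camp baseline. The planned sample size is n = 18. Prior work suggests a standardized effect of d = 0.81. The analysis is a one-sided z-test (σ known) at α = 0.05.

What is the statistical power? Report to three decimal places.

Power ≈ 0.963

Noncentrality parameter: δ = d·√n = 0.81 × √18 = 3.4365
Critical value for a one-sided test at α = 0.05: z_α = 1.645.
Power = Φ(δ − 1.645) = Φ(1.792) = 0.9634.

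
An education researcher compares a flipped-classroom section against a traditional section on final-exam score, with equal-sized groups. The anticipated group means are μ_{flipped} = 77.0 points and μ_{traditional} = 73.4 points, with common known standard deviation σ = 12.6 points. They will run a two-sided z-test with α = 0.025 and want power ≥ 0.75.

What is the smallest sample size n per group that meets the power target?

Standardized effect: d = |μ_{flipped} − μ_{traditional}| / σ = |77.0 − 73.4| / 12.6 = 0.2857
Set Φ(δ − 2.241) = 0.75; then δ − 2.241 = Φ⁻¹(0.75) = 0.674, giving δ = 2.916.
(Ignoring the negligible lower-tail rejection probability gives the usual closed-form inversion.)
δ = d·√(n/2) ⇒ n = 2(δ/d)² = 2 × (2.916 / 0.2857)² = 208.31.
Round up to the next whole unit.

n = 209 per group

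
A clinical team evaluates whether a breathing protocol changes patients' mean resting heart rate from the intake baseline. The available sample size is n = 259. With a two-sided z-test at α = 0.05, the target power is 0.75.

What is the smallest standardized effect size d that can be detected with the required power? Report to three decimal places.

d ≈ 0.164

Required noncentrality: δ = z_{0.025} + z_{0.25} = 1.960 + 0.674 = 2.634.
(The second rejection-region term Φ(−δ − z_{α/2}) is negligible and dropped.)
δ = d·√n ⇒ d = δ/√n = 2.634/√259 = 0.1637.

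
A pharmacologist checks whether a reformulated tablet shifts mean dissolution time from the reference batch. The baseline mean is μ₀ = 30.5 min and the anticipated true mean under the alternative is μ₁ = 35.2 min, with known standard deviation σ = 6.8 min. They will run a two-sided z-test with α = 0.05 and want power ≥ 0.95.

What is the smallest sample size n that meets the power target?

n = 28

Standardized effect: d = |μ₁ − μ₀| / σ = |35.2 − 30.5| / 6.8 = 0.6912
For power 0.95 need Φ(δ − z_{0.025}) = 0.95, so δ = z_{0.025} + z_{0.05} = 1.960 + 1.645 = 3.605.
(Ignoring the negligible lower-tail rejection probability gives the usual closed-form inversion.)
δ = d·√n ⇒ n = (δ/d)² = (3.605 / 0.6912)² = 27.20.
Rounding up, n = 28.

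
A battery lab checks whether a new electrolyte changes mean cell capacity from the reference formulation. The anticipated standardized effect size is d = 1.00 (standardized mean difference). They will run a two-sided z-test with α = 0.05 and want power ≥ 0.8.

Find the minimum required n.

For power 0.8 need Φ(δ − z_{0.025}) = 0.8, so δ = z_{0.025} + z_{0.20} = 1.960 + 0.842 = 2.802.
(Ignoring the negligible lower-tail rejection probability gives the usual closed-form inversion.)
δ = d·√n ⇒ n = (δ/d)² = (2.802 / 1.00)² = 7.85.
Rounding up, n = 8.

n = 8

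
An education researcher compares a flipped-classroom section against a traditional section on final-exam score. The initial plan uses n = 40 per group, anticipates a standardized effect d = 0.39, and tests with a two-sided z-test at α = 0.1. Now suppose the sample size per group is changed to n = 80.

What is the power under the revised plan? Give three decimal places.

With n = 80 per group: δ = d·√(n/2) = 0.39 × √(80/2) = 2.4666. Critical value z_{0.05} = 1.645.
Revised power = Φ(δ − 1.645) + Φ(−δ − 1.645) = Φ(0.822) + Φ(-4.111) = 0.7944 + 0.0000 = 0.7944.

Power ≈ 0.794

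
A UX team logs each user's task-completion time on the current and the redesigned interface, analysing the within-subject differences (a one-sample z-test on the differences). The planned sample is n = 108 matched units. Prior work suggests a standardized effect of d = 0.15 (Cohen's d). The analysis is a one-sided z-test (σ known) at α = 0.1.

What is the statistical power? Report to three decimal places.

Power ≈ 0.609

Noncentrality parameter: λ = d·√n = 0.15 × √108 = 1.5588
Critical value for a one-sided test at α = 0.1: z_α = 1.282.
Power = P(Z > 1.282 − λ) = Φ(0.277) = 0.6092.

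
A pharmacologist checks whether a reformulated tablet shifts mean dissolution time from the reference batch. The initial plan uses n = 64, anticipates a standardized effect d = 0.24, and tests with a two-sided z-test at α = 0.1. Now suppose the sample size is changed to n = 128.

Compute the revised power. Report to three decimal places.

With n = 128: δ = d·√n = 0.24 × √128 = 2.7153. Critical value z_{0.05} = 1.645.
Revised power = Φ(δ − 1.645) + Φ(−δ − 1.645) = Φ(1.070) + Φ(-4.360) = 0.8578 + 0.0000 = 0.8578.

Power ≈ 0.858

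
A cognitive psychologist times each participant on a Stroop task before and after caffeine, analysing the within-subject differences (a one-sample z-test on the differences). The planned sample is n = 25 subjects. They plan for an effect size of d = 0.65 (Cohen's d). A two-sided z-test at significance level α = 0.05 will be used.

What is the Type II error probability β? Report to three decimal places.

Noncentrality parameter: δ = d·√n = 0.65 × √25 = 3.2500
Two-sided α = 0.05 → critical value z_{0.025} = 1.960.
Power = Φ(δ − 1.960) + Φ(−δ − 1.960) = Φ(1.290) + Φ(-5.210) = 0.9015 + 0.0000 = 0.9015.
Type II error: β = 1 − power = 1 − 0.9015 = 0.0985.

β ≈ 0.099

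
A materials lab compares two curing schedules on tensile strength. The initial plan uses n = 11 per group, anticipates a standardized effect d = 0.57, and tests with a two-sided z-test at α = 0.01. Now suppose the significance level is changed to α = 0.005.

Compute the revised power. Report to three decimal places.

δ = d·√(n/2) = 0.57 × √(11/2) = 1.3368 (unchanged). New critical value: z_{0.0025} = 2.807.
Revised power = Φ(δ − 2.807) + Φ(−δ − 2.807) = Φ(-1.470) + Φ(-4.144) = 0.0707 + 0.0000 = 0.0708.

Power ≈ 0.071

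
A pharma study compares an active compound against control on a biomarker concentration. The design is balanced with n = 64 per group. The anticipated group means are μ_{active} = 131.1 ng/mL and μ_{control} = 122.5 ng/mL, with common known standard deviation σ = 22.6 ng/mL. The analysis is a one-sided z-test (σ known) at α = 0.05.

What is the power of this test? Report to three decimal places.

Power ≈ 0.694

Standardized effect: d = |μ_{active} − μ_{control}| / σ = |131.1 − 122.5| / 22.6 = 0.3805
Noncentrality parameter: δ = d·√(n/2) = 0.3805 × √(64/2) = 2.1526
Critical value for a one-sided test at α = 0.05: z_α = 1.645.
Power = P(Z > 1.645 − δ) = Φ(0.508) = 0.6942.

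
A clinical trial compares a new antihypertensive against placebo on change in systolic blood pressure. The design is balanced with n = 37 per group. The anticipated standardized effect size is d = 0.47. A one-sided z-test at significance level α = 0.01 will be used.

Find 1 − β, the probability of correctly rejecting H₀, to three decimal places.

Noncentrality parameter: δ = d·√(n/2) = 0.47 × √(37/2) = 2.0215
One-sided α = 0.01 → critical value z_{0.01} = 2.326.
Power = Φ(δ − 2.326) = Φ(-0.305) = 0.3803.

Power ≈ 0.380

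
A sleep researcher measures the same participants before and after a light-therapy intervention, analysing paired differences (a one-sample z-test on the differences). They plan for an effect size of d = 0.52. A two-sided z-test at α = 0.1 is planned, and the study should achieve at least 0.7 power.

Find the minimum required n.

Set Φ(δ − 1.645) = 0.7; then δ − 1.645 = Φ⁻¹(0.7) = 0.524, giving δ = 2.169.
(Ignoring the negligible lower-tail rejection probability gives the usual closed-form inversion.)
δ = d·√n ⇒ n = (δ/d)² = (2.169 / 0.52)² = 17.40.
Rounding up, n = 18.

n = 18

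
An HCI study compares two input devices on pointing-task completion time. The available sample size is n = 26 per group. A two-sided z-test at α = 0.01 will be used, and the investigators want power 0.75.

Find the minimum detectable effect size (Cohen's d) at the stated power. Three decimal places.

Required noncentrality: δ = z_{0.005} + z_{0.25} = 2.576 + 0.674 = 3.250.
(Lower-tail contribution to power is negligible for δ > 0.)
δ = d·√(n/2) ⇒ d = δ/√(n/2) = 3.250/√(26/2) = 0.9015.

d ≈ 0.901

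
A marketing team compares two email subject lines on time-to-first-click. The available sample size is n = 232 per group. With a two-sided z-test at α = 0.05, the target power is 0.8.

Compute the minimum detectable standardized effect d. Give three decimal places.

d ≈ 0.260

Need Φ(δ − 1.960) = 0.8, so δ = 1.960 + 0.842 = 2.802.
(The second rejection-region term Φ(−δ − z_{α/2}) is negligible and dropped.)
δ = d·√(n/2) ⇒ d = δ/√(n/2) = 2.802/√(232/2) = 0.2601.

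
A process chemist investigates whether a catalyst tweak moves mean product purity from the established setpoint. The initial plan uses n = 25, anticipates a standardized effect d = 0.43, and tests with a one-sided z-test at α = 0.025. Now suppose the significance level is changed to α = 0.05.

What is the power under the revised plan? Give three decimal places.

Power ≈ 0.693

δ = d·√n = 0.43 × √25 = 2.1500 (unchanged). New critical value: z_{0.05} = 1.645.
Revised power = P(Z > 1.645 − δ) = Φ(0.505) = 0.6933.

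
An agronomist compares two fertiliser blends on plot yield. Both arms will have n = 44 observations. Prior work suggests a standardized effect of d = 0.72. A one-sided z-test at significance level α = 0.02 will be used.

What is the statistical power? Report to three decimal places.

Power ≈ 0.907

Noncentrality parameter: δ = d·√(n/2) = 0.72 × √(44/2) = 3.3771
Critical value for a one-sided test at α = 0.02: z_α = 2.054.
Power = P(Z > 2.054 − δ) = Φ(1.323) = 0.9071.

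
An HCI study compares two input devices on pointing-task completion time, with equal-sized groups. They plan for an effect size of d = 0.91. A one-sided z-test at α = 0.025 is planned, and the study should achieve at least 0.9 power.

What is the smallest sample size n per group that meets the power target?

n = 26 per group

For power 0.9 need Φ(δ − z_{0.025}) = 0.9, so δ = z_{0.025} + z_{0.10} = 1.960 + 1.282 = 3.242.
δ = d·√(n/2) ⇒ n = 2(δ/d)² = 2 × (3.242 / 0.91)² = 25.38.
Rounding up, n = 26 per group.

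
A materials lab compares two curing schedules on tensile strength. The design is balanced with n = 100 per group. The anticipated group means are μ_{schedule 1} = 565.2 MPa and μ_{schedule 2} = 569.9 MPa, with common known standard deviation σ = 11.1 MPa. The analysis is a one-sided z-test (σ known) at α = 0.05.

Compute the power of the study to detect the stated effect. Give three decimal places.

Standardized effect: d = |μ_{schedule 1} − μ_{schedule 2}| / σ = |565.2 − 569.9| / 11.1 = 0.4234
Noncentrality parameter: δ = d·√(n/2) = 0.4234 × √(100/2) = 2.9941
Critical value for a one-sided test at α = 0.05: z_α = 1.645.
Power = P(Z > 1.645 − δ) = Φ(1.349) = 0.9114.

Power ≈ 0.911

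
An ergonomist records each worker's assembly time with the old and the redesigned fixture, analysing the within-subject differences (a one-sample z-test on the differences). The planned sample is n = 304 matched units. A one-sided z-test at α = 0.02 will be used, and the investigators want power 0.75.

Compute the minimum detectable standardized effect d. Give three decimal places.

Need Φ(δ − 2.054) = 0.75, so δ = 2.054 + 0.674 = 2.728.
δ = d·√n ⇒ d = δ/√n = 2.728/√304 = 0.1565.

d ≈ 0.156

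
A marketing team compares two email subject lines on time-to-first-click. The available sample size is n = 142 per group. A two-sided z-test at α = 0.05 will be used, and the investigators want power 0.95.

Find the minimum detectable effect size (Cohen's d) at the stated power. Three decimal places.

d ≈ 0.428

Required noncentrality: δ = z_{0.025} + z_{0.05} = 1.960 + 1.645 = 3.605.
(Lower-tail contribution to power is negligible for δ > 0.)
δ = d·√(n/2) ⇒ d = δ/√(n/2) = 3.605/√(142/2) = 0.4278.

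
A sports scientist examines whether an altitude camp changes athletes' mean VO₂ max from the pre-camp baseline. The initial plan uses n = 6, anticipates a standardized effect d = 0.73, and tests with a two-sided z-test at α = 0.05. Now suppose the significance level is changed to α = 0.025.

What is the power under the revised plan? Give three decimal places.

Power ≈ 0.325

δ = d·√n = 0.73 × √6 = 1.7881 (unchanged). New critical value: z_{0.0125} = 2.241.
Revised power = Φ(δ − 2.241) + Φ(−δ − 2.241) = Φ(-0.453) + Φ(-4.030) = 0.3252 + 0.0000 = 0.3252.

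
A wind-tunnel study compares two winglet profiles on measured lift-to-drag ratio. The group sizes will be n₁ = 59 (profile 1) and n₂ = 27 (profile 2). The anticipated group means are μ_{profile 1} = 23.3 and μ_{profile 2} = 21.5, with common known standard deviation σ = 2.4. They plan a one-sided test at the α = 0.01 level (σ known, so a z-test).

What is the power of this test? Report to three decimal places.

Standardized effect: d = |μ_{profile 1} − μ_{profile 2}| / σ = |23.3 − 21.5| / 2.4 = 0.7500
Noncentrality parameter: δ = d / √(1/n₁ + 1/n₂) = 0.7500 / √(1/59 + 1/27) = 3.2279
One-sided α = 0.01 → critical value z_{0.01} = 2.326.
Power = Φ(δ − 2.326) = Φ(0.902) = 0.8164.

Power ≈ 0.816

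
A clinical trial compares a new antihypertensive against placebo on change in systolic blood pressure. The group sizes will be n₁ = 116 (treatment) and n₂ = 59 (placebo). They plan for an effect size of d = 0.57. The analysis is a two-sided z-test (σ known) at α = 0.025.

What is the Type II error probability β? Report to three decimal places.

β ≈ 0.093

Noncentrality parameter: δ = d / √(1/n₁ + 1/n₂) = 0.57 / √(1/116 + 1/59) = 3.5646
Two-sided α = 0.025 → critical value z_{0.0125} = 2.241.
Power = Φ(δ − 2.241) + Φ(−δ − 2.241) = Φ(1.323) + Φ(-5.806) = 0.9071 + 0.0000 = 0.9071.
Type II error: β = 1 − power = 1 − 0.9071 = 0.0929.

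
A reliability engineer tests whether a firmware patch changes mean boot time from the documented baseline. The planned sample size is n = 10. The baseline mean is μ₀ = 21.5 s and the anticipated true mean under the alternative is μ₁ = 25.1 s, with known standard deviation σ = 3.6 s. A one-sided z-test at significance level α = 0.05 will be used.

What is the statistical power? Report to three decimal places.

Standardized effect: d = |μ₁ − μ₀| / σ = |25.1 − 21.5| / 3.6 = 1.0000
Noncentrality parameter: δ = d·√n = 1.0000 × √10 = 3.1623
Critical value for a one-sided test at α = 0.05: z_α = 1.645.
Power = P(Z > 1.645 − δ) = Φ(1.517) = 0.9354.

Power ≈ 0.935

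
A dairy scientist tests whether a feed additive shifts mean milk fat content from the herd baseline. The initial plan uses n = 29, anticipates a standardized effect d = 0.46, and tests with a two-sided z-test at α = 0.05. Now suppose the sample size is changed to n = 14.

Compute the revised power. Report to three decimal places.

With n = 14: δ = d·√n = 0.46 × √14 = 1.7212. Critical value z_{0.025} = 1.960.
Revised power = Φ(δ − 1.960) + Φ(−δ − 1.960) = Φ(-0.239) + Φ(-3.681) = 0.4056 + 0.0001 = 0.4057.

Power ≈ 0.406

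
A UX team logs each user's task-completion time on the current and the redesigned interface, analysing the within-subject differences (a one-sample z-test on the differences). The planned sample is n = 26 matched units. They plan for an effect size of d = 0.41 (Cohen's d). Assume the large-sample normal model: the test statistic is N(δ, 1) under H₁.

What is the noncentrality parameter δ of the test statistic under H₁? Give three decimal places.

δ ≈ 2.091

The noncentrality parameter scales effect size by the design's sample-size factor: δ = d·√n = 0.41 × √26 = 2.0906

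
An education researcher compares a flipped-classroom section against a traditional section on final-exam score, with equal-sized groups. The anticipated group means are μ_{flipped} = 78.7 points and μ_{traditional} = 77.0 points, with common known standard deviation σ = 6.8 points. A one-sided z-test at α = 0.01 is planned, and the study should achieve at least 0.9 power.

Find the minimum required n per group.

n = 417 per group

Standardized effect: d = |μ_{flipped} − μ_{traditional}| / σ = |78.7 − 77.0| / 6.8 = 0.2500
For power 0.9 need Φ(δ − z_{0.01}) = 0.9, so δ = z_{0.01} + z_{0.10} = 2.326 + 1.282 = 3.608.
δ = d·√(n/2) ⇒ n = 2(δ/d)² = 2 × (3.608 / 0.2500)² = 416.54.
Rounding up, n = 417 per group.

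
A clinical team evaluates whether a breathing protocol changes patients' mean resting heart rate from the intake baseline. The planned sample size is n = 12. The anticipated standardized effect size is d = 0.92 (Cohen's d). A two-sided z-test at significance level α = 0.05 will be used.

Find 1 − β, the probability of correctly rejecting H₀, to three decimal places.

Power ≈ 0.890

Noncentrality parameter: δ = d·√n = 0.92 × √12 = 3.1870
Critical value for a two-sided test at α = 0.05: z_{α/2} = 1.960.
Power = Φ(δ − 1.960) + Φ(−δ − 1.960) = Φ(1.227) + Φ(-5.147) = 0.8901 + 0.0000 = 0.8901.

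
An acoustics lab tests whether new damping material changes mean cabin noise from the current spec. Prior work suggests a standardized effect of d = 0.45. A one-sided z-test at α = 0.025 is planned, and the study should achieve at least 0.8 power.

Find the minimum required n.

Set Φ(δ − 1.960) = 0.8; then δ − 1.960 = Φ⁻¹(0.8) = 0.842, giving δ = 2.802.
δ = d·√n ⇒ n = (δ/d)² = (2.802 / 0.45)² = 38.76.
Rounding up, n = 39.

n = 39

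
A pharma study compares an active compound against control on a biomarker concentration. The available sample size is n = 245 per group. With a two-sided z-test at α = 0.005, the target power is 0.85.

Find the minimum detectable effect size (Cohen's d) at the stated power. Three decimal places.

d ≈ 0.347

Need Φ(δ − 2.807) = 0.85, so δ = 2.807 + 1.036 = 3.843.
(The second rejection-region term Φ(−δ − z_{α/2}) is negligible and dropped.)
δ = d·√(n/2) ⇒ d = δ/√(n/2) = 3.843/√(245/2) = 0.3473.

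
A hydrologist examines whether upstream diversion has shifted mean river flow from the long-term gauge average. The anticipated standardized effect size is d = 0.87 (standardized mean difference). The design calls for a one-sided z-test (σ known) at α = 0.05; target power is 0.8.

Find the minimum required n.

For power 0.8 need Φ(δ − z_{0.05}) = 0.8, so δ = z_{0.05} + z_{0.20} = 1.645 + 0.842 = 2.486.
δ = d·√n ⇒ n = (δ/d)² = (2.486 / 0.87)² = 8.17.
Round up to the next whole unit.

n = 9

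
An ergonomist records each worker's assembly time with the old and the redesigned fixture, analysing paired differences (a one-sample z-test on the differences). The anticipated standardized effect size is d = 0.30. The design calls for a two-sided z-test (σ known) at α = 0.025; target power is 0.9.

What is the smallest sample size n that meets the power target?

n = 138

For power 0.9 need Φ(δ − z_{0.0125}) = 0.9, so δ = z_{0.0125} + z_{0.10} = 2.241 + 1.282 = 3.523.
(The Φ(−δ − z_{α/2}) term is vanishingly small for δ > 0 and is dropped in the standard sample-size formula.)
δ = d·√n ⇒ n = (δ/d)² = (3.523 / 0.30)² = 137.90.
Rounding up, n = 138.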